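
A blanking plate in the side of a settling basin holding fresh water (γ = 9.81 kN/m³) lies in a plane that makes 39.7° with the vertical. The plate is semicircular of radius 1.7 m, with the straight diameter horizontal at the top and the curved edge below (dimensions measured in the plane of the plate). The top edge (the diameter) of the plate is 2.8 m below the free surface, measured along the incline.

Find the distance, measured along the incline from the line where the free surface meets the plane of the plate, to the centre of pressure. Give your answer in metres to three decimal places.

y_p = 3.579 m

γ = 9.81 kN/m³.
The plate makes 39.7° with the vertical, i.e. θ = 90° − 39.7° = 50.3° to the horizontal. Measuring y along the incline from the free-surface line, vertical depth h = y·sinθ with sinθ = 0.769400.
The centroid of a semicircle lies 4r/(3π) = 0.721502 m from the diameter, here below the top edge, so y_c = 2.8 + 0.721502 = 3.5215 m and h_c = 3.5215 × 0.769400 = 2.70944 m.
A = πr²/2 = π × 1.7²/2 = 4.5396 m².
Resultant F = γ·h_c·A = 9.81 × 2.70944 × 4.5396 = 120.661 kN.
I_c = (π/8 − 8/(9π))·r⁴ = 0.109757 × 1.7⁴ = 0.916701 m⁴.
Centre of pressure: y_p = y_c + I_c/(y_c·A) = 3.5215 + 0.916701/(3.5215 × 4.5396) = 3.5215 + 0.0573433 = 3.57884 m along the plane.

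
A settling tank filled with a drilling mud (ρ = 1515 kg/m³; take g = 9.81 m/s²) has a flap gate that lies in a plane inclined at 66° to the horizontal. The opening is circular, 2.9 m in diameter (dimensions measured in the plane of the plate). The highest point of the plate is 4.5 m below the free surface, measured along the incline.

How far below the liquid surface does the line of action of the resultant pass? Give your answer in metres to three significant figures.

h_p = 5.52 m

γ = ρg = 1515 × 9.81 / 1000 = 14.86215 kN/m³.
Let θ = 66° be the plate's angle to the horizontal; measure y along the incline from where the plane meets the free surface. Vertical depth h = y·sinθ with sinθ = 0.913545.
The centroid is at the centre, 1.45 m below the top of the plate, so y_c = 4.5 + 1.45 = 5.95 m and h_c = 5.95 × 0.913545 = 5.43559 m.
A = π(1.45)² = 6.6052 m².
Resultant F = γ·h_c·A = 14.86215 × 5.43559 × 6.6052 = 533.598 kN.
I_c = πr⁴/4 = π × 1.45⁴/4 = 3.47186 m⁴.
Centre of pressure: y_p = y_c + I_c/(y_c·A) = 5.95 + 3.47186/(5.95 × 6.6052) = 5.95 + 0.0883404 = 6.03834 m along the plane.
Vertically, h_p = y_p·sinθ = 6.03834 × 0.913545 = 5.5163 m.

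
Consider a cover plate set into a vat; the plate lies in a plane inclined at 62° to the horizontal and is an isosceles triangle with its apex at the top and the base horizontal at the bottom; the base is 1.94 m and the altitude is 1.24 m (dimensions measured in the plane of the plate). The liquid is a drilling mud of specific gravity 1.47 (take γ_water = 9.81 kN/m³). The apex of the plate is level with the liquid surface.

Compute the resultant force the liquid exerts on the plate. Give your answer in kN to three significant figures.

F ≈ 12.7 kN

γ = 1.47 × 9.81 = 14.4207 kN/m³.
Let θ = 62° be the plate's angle to the horizontal; measure y along the incline from where the plane meets the free surface. Vertical depth h = y·sinθ with sinθ = 0.882948.
With the apex up, the centroid sits 2h/3 = 2 × 1.24/3 = 0.826667 m below the apex, so y_c = 0.826667 m and h_c = 0.826667 × 0.882948 = 0.729904 m.
A = ½ × 1.94 × 1.24 = 1.2028 m².
Resultant F = γ·h_c·A = 14.4207 × 0.729904 × 1.2028 = 12.6603 kN.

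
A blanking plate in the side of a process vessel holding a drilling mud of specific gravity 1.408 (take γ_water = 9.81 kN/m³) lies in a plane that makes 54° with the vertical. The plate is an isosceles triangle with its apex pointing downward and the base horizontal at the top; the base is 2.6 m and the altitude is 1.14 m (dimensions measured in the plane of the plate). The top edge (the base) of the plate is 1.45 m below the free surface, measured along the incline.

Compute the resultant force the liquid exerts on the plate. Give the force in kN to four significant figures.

F ≈ 22.02 kN

γ = 1.408 × 9.81 = 13.81248 kN/m³.
The plate makes 54° with the vertical, i.e. θ = 90° − 54° = 36° to the horizontal. Measuring y along the incline from the free-surface line, vertical depth h = y·sinθ with sinθ = 0.587785.
With the apex down, the centroid sits h/3 = 1.14/3 = 0.38 m below the base (the top edge), so y_c = 1.45 + 0.38 = 1.83 m and h_c = 1.83 × 0.587785 = 1.07565 m.
A = ½ × 2.6 × 1.14 = 1.482 m².
Resultant F = γ·h_c·A = 13.81248 × 1.07565 × 1.482 = 22.0187 kN.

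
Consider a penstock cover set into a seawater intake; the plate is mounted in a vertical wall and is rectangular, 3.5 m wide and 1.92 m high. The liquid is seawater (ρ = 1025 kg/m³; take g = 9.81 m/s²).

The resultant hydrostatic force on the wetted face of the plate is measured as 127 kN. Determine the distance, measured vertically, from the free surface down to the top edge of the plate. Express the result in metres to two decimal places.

d_top ≈ 0.92 m

γ = ρg = 1025 × 9.81 / 1000 = 10.05525 kN/m³.
A = 3.5 × 1.92 = 6.72 m².
From F = γ·h_c·A, the centroid depth is h_c = 127/(10.05525 × 6.72) = 1.8795 m.
The centroid lies 1.92/2 = 0.96 m below the top edge, so the top edge sits at h_top = 1.8795 − 0.96 = 0.9195 m below the surface.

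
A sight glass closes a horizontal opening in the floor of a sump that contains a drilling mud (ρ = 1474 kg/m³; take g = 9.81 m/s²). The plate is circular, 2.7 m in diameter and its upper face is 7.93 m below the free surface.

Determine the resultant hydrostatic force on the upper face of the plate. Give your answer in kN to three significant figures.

γ = ρg = 1474 × 9.81 / 1000 = 14.45994 kN/m³.
The plate is horizontal, so pressure is uniform at p = γ·h = 14.45994 × 7.93 = 114.667 kN/m².
A = π(1.35)² = 5.72555 m².
F = p·A = 114.667 × 5.72555 = 656.532 kN.

F ≈ 657 kN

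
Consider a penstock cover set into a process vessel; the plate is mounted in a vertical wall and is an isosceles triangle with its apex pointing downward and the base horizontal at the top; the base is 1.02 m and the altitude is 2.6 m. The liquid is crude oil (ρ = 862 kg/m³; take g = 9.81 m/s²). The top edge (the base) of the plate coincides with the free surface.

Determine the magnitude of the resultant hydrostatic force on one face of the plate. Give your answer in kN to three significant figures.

γ = ρg = 862 × 9.81 / 1000 = 8.45622 kN/m³.
With the apex down, the centroid sits h/3 = 2.6/3 = 0.866667 m below the base (the top edge), so the centroid depth is h_c = 0.866667 m.
A = ½ × 1.02 × 2.6 = 1.326 m².
Resultant F = γ·h_c·A = 8.45622 × 0.866667 × 1.326 = 9.71789 kN.

F ≈ 9.72 kN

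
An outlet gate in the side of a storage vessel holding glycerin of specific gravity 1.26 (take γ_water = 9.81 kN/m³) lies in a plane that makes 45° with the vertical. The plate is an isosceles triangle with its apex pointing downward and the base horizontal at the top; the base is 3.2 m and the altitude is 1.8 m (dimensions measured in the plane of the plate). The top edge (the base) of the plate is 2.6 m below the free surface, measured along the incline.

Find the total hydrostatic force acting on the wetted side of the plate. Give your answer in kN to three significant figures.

γ = 1.26 × 9.81 = 12.3606 kN/m³.
The plate makes 45° with the vertical, i.e. θ = 90° − 45° = 45° to the horizontal. Measuring y along the incline from the free-surface line, vertical depth h = y·sinθ with sinθ = 0.707107.
With the apex down, the centroid sits h/3 = 1.8/3 = 0.6 m below the base (the top edge), so y_c = 2.6 + 0.6 = 3.2 m and h_c = 3.2 × 0.707107 = 2.26274 m.
A = ½ × 3.2 × 1.8 = 2.88 m².
Resultant F = γ·h_c·A = 12.3606 × 2.26274 × 2.88 = 80.5502 kN.

F ≈ 80.6 kN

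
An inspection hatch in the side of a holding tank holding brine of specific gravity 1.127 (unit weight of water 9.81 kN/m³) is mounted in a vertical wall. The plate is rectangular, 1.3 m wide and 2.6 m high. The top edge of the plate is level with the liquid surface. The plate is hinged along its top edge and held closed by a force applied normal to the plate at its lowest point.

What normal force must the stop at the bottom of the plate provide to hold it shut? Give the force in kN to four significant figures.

γ = 1.127 × 9.81 = 11.05587 kN/m³.
The centroid lies 2.6/2 = 1.3 m below the top edge, so the centroid depth is h_c = 1.3 m.
A = 1.3 × 2.6 = 3.38 m².
Resultant F = γ·h_c·A = 11.05587 × 1.3 × 3.38 = 48.5795 kN.
I_c = b·h³/12 = 1.3 × 2.6³/12 = 1.90407 m⁴.
Centre of pressure: y_p = y_c + I_c/(y_c·A) = 1.3 + 1.90407/(1.3 × 3.38) = 1.3 + 0.433334 = 1.73333 m along the plane.
The resultant acts 1.3 + 0.433334 = 1.73333 m (along the plate) below the hinge at the top edge, so the moment about the hinge is M = F × 1.73333 = 48.5795 × 1.73333 = 84.2043 kN·m.
A normal force at the bottom, 2.6 m from the hinge, must supply this moment: P = 84.2043/2.6 = 32.3863 kN.

P ≈ 32.39 kN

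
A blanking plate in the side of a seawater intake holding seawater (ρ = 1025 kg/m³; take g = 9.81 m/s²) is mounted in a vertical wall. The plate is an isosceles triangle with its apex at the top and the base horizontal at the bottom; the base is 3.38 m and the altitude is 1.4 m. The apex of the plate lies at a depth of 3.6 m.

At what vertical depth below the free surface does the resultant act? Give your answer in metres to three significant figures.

γ = ρg = 1025 × 9.81 / 1000 = 10.05525 kN/m³.
With the apex up, the centroid sits 2h/3 = 2 × 1.4/3 = 0.933333 m below the apex, so the centroid depth is h_c = 3.6 + 0.933333 = 4.53333 m.
A = ½ × 3.38 × 1.4 = 2.366 m².
Resultant F = γ·h_c·A = 10.05525 × 4.53333 × 2.366 = 107.851 kN.
I_c = b·h³/36 = 3.38 × 1.4³/36 = 0.257631 m⁴.
Centre of pressure: y_p = y_c + I_c/(y_c·A) = 4.53333 + 0.257631/(4.53333 × 2.366) = 4.53333 + 0.0240196 = 4.55735 m along the plane.

h_p = 4.56 m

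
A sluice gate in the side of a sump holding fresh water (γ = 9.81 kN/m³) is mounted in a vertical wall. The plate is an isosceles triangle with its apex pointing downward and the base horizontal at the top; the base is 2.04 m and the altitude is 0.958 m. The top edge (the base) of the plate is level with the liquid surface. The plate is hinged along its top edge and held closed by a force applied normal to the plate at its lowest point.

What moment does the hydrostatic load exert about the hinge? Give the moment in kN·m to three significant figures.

γ = 9.81 kN/m³.
With the apex down, the centroid sits h/3 = 0.958/3 = 0.319333 m below the base (the top edge), so the centroid depth is h_c = 0.319333 m.
A = ½ × 2.04 × 0.958 = 0.97716 m².
Resultant F = γ·h_c·A = 9.81 × 0.319333 × 0.97716 = 3.06111 kN.
I_c = b·h³/36 = 2.04 × 0.958³/36 = 0.0498223 m⁴.
Centre of pressure: y_p = y_c + I_c/(y_c·A) = 0.319333 + 0.0498223/(0.319333 × 0.97716) = 0.319333 + 0.159667 = 0.479 m along the plane.
The resultant acts 0.319333 + 0.159667 = 0.479 m (along the plate) below the hinge at the top edge, so the moment about the hinge is M = F × 0.479 = 3.06111 × 0.479 = 1.46627 kN·m.

M ≈ 1.47 kN·m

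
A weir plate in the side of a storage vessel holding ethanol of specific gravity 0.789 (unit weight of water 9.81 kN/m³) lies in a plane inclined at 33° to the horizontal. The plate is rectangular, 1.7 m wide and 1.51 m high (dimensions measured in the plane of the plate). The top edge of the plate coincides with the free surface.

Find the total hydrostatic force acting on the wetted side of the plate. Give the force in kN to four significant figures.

F ≈ 8.170 kN

γ = 0.789 × 9.81 = 7.74009 kN/m³.
Let θ = 33° be the plate's angle to the horizontal; measure y along the incline from where the plane meets the free surface. Vertical depth h = y·sinθ with sinθ = 0.544639.
The centroid lies 1.51/2 = 0.755 m below the top edge, so y_c = 0.755 m and h_c = 0.755 × 0.544639 = 0.411202 m.
A = 1.7 × 1.51 = 2.567 m².
Resultant F = γ·h_c·A = 7.74009 × 0.411202 × 2.567 = 8.17009 kN.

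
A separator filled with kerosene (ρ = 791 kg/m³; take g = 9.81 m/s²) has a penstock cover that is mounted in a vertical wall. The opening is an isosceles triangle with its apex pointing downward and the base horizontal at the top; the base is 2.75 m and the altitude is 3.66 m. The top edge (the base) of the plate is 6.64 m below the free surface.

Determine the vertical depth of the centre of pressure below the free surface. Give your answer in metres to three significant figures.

h_p = 7.95 m

γ = ρg = 791 × 9.81 / 1000 = 7.75971 kN/m³.
With the apex down, the centroid sits h/3 = 3.66/3 = 1.22 m below the base (the top edge), so the centroid depth is h_c = 6.64 + 1.22 = 7.86 m.
A = ½ × 2.75 × 3.66 = 5.0325 m².
Resultant F = γ·h_c·A = 7.75971 × 7.86 × 5.0325 = 306.939 kN.
I_c = b·h³/36 = 2.75 × 3.66³/36 = 3.74519 m⁴.
Centre of pressure: y_p = y_c + I_c/(y_c·A) = 7.86 + 3.74519/(7.86 × 5.0325) = 7.86 + 0.094682 = 7.95468 m along the plane.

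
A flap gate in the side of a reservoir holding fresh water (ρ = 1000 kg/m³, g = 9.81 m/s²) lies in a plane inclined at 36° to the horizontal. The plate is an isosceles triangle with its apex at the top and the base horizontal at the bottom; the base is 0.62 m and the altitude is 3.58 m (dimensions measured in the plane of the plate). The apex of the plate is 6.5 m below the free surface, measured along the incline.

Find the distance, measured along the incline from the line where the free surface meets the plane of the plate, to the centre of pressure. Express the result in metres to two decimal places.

γ = ρg = 1000 × 9.81 = 9810 N/m³ = 9.81 kN/m³.
Let θ = 36° be the plate's angle to the horizontal; measure y along the incline from where the plane meets the free surface. Vertical depth h = y·sinθ with sinθ = 0.587785.
With the apex up, the centroid sits 2h/3 = 2 × 3.58/3 = 2.38667 m below the apex, so y_c = 6.5 + 2.38667 = 8.88667 m and h_c = 8.88667 × 0.587785 = 5.22345 m.
A = ½ × 0.62 × 3.58 = 1.1098 m².
Resultant F = γ·h_c·A = 9.81 × 5.22345 × 1.1098 = 56.8684 kN.
I_c = b·h³/36 = 0.62 × 3.58³/36 = 0.790202 m⁴.
Centre of pressure: y_p = y_c + I_c/(y_c·A) = 8.88667 + 0.790202/(8.88667 × 1.1098) = 8.88667 + 0.0801225 = 8.96679 m along the plane.

y_p = 8.97 m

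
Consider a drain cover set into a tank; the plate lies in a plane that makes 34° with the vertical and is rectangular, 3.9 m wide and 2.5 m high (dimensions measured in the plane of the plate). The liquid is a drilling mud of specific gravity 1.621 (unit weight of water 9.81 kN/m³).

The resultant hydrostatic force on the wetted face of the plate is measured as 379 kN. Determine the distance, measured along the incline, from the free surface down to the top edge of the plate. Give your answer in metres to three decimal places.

y_top ≈ 1.699 m

γ = 1.621 × 9.81 = 15.90201 kN/m³.
A = 3.9 × 2.5 = 9.75 m².
From F = γ·h_c·A, the centroid depth is h_c = 379/(15.90201 × 9.75) = 2.44446 m.
The plate makes 34° with the vertical, i.e. θ = 90° − 34° = 56° to the horizontal. Measuring y along the incline from the free-surface line, vertical depth h = y·sinθ with sinθ = 0.829038.
Along the incline, y_c = h_c/sinθ = 2.44446/0.829038 = 2.94855 m.
The centroid lies 2.5/2 = 1.25 m below the top edge, so the top edge sits at y_top = 2.94855 − 1.25 = 1.69855 m along the incline.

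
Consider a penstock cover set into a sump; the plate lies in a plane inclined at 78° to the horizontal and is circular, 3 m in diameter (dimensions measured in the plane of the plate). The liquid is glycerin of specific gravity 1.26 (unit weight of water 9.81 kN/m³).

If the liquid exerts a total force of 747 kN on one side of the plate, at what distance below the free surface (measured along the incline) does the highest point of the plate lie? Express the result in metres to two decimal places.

y_top ≈ 7.24 m

γ = 1.26 × 9.81 = 12.3606 kN/m³.
A = π(1.5)² = 7.06858 m².
From F = γ·h_c·A, the centroid depth is h_c = 747/(12.3606 × 7.06858) = 8.54966 m.
Let θ = 78° be the plate's angle to the horizontal; measure y along the incline from where the plane meets the free surface. Vertical depth h = y·sinθ with sinθ = 0.978148.
Along the incline, y_c = h_c/sinθ = 8.54966/0.978148 = 8.74066 m.
The centroid is at the centre, 1.5 m below the top of the plate, so the highest point sits at y_top = 8.74066 − 1.5 = 7.24066 m along the incline.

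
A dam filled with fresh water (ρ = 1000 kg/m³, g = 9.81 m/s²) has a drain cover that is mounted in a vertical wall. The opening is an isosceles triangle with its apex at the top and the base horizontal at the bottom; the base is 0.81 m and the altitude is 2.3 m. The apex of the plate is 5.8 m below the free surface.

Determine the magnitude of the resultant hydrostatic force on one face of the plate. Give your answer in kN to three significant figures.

γ = ρg = 1000 × 9.81 = 9810 N/m³ = 9.81 kN/m³.
With the apex up, the centroid sits 2h/3 = 2 × 2.3/3 = 1.53333 m below the apex, so the centroid depth is h_c = 5.8 + 1.53333 = 7.33333 m.
A = ½ × 0.81 × 2.3 = 0.9315 m².
Resultant F = γ·h_c·A = 9.81 × 7.33333 × 0.9315 = 67.0121 kN.

F ≈ 67.0 kN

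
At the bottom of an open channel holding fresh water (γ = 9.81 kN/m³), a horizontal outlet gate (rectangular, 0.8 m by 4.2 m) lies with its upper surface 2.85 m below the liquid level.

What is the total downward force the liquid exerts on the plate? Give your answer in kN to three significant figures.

F ≈ 93.9 kN

γ = 9.81 kN/m³.
The plate is horizontal, so pressure is uniform at p = γ·h = 9.81 × 2.85 = 27.9585 kN/m².
A = 0.8 × 4.2 = 3.36 m².
F = p·A = 27.9585 × 3.36 = 93.9406 kN.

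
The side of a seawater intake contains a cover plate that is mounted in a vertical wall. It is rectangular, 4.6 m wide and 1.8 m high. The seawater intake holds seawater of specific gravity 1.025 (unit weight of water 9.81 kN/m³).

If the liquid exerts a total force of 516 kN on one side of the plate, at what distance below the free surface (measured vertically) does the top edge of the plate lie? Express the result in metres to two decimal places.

γ = 1.025 × 9.81 = 10.05525 kN/m³.
A = 4.6 × 1.8 = 8.28 m².
From F = γ·h_c·A, the centroid depth is h_c = 516/(10.05525 × 8.28) = 6.19764 m.
The centroid lies 1.8/2 = 0.9 m below the top edge, so the top edge sits at h_top = 6.19764 − 0.9 = 5.29764 m below the surface.

d_top ≈ 5.30 m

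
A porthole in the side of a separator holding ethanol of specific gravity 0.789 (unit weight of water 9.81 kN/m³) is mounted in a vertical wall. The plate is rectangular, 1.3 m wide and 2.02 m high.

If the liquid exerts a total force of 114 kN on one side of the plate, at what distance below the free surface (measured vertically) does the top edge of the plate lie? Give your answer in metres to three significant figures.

d_top ≈ 4.60 m

γ = 0.789 × 9.81 = 7.74009 kN/m³.
A = 1.3 × 2.02 = 2.626 m².
From F = γ·h_c·A, the centroid depth is h_c = 114/(7.74009 × 2.626) = 5.60872 m.
The centroid lies 2.02/2 = 1.01 m below the top edge, so the top edge sits at h_top = 5.60872 − 1.01 = 4.59872 m below the surface.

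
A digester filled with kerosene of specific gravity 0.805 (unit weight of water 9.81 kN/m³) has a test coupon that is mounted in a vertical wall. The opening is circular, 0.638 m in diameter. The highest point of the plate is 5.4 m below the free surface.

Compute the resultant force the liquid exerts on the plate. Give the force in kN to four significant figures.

F ≈ 14.44 kN

γ = 0.805 × 9.81 = 7.89705 kN/m³.
The centroid is at the centre, 0.319 m below the top of the plate, so the centroid depth is h_c = 5.4 + 0.319 = 5.719 m.
A = π(0.319)² = 0.319692 m².
Resultant F = γ·h_c·A = 7.89705 × 5.719 × 0.319692 = 14.4383 kN.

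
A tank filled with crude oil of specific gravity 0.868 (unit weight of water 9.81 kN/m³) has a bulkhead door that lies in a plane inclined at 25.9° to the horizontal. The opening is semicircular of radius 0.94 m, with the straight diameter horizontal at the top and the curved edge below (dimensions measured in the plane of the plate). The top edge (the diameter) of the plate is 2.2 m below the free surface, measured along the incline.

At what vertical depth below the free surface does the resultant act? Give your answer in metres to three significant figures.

h_p = 1.15 m

γ = 0.868 × 9.81 = 8.51508 kN/m³.
Let θ = 25.9° be the plate's angle to the horizontal; measure y along the incline from where the plane meets the free surface. Vertical depth h = y·sinθ with sinθ = 0.436802.
The centroid of a semicircle lies 4r/(3π) = 0.398948 m from the diameter, here below the top edge, so y_c = 2.2 + 0.398948 = 2.59895 m and h_c = 2.59895 × 0.436802 = 1.13523 m.
A = πr²/2 = π × 0.94²/2 = 1.38796 m².
Resultant F = γ·h_c·A = 8.51508 × 1.13523 × 1.38796 = 13.4168 kN.
I_c = (π/8 − 8/(9π))·r⁴ = 0.109757 × 0.94⁴ = 0.0856927 m⁴.
Centre of pressure: y_p = y_c + I_c/(y_c·A) = 2.59895 + 0.0856927/(2.59895 × 1.38796) = 2.59895 + 0.0237558 = 2.62271 m along the plane.
Vertically, h_p = y_p·sinθ = 2.62271 × 0.436802 = 1.1456 m.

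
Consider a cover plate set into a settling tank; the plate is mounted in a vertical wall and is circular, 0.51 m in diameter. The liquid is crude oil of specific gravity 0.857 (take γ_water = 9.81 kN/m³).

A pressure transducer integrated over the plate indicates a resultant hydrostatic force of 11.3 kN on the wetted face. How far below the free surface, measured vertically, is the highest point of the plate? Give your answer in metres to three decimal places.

d_top ≈ 6.325 m

γ = 0.857 × 9.81 = 8.40717 kN/m³.
A = π(0.255)² = 0.204282 m².
From F = γ·h_c·A, the centroid depth is h_c = 11.3/(8.40717 × 0.204282) = 6.57959 m.
The centroid is at the centre, 0.255 m below the top of the plate, so the highest point sits at h_top = 6.57959 − 0.255 = 6.32459 m below the surface.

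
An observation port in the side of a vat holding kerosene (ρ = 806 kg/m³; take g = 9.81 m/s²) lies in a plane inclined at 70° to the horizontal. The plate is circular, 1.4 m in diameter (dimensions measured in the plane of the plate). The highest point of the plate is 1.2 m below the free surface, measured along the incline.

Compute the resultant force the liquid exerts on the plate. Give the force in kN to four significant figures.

F ≈ 21.73 kN

γ = ρg = 806 × 9.81 / 1000 = 7.90686 kN/m³.
Let θ = 70° be the plate's angle to the horizontal; measure y along the incline from where the plane meets the free surface. Vertical depth h = y·sinθ with sinθ = 0.939693.
The centroid is at the centre, 0.7 m below the top of the plate, so y_c = 1.2 + 0.7 = 1.9 m and h_c = 1.9 × 0.939693 = 1.78542 m.
A = π(0.7)² = 1.53938 m².
Resultant F = γ·h_c·A = 7.90686 × 1.78542 × 1.53938 = 21.7315 kN.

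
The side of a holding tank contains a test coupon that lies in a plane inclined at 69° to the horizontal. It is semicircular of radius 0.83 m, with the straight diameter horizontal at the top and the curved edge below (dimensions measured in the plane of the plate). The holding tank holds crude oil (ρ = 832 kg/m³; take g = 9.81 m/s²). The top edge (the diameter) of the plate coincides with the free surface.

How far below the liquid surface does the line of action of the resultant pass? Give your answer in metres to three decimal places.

γ = ρg = 832 × 9.81 / 1000 = 8.16192 kN/m³.
Let θ = 69° be the plate's angle to the horizontal; measure y along the incline from where the plane meets the free surface. Vertical depth h = y·sinθ with sinθ = 0.933580.
The centroid of a semicircle lies 4r/(3π) = 0.352263 m from the diameter, here below the top edge, so y_c = 0.352263 m and h_c = 0.352263 × 0.933580 = 0.328866 m.
A = πr²/2 = π × 0.83²/2 = 1.08212 m².
Resultant F = γ·h_c·A = 8.16192 × 0.328866 × 1.08212 = 2.9046 kN.
I_c = (π/8 − 8/(9π))·r⁴ = 0.109757 × 0.83⁴ = 0.0520888 m⁴.
Centre of pressure: y_p = y_c + I_c/(y_c·A) = 0.352263 + 0.0520888/(0.352263 × 1.08212) = 0.352263 + 0.136648 = 0.488911 m along the plane.
Vertically, h_p = y_p·sinθ = 0.488911 × 0.933580 = 0.456438 m.

h_p = 0.456 m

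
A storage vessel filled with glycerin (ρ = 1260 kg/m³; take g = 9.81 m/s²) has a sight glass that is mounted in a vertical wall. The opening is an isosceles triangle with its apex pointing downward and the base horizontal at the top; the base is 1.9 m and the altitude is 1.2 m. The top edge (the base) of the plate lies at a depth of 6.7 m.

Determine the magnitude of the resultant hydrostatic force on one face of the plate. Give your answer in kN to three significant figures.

γ = ρg = 1260 × 9.81 / 1000 = 12.3606 kN/m³.
With the apex down, the centroid sits h/3 = 1.2/3 = 0.4 m below the base (the top edge), so the centroid depth is h_c = 6.7 + 0.4 = 7.1 m.
A = ½ × 1.9 × 1.2 = 1.14 m².
Resultant F = γ·h_c·A = 12.3606 × 7.1 × 1.14 = 100.047 kN.

F ≈ 100 kN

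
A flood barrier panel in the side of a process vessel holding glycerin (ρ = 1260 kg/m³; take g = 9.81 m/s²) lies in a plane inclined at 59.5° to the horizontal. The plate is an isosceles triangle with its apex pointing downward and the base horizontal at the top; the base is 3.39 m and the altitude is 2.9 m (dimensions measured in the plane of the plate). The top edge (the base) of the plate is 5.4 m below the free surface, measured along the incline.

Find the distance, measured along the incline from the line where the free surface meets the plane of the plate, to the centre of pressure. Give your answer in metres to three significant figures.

γ = ρg = 1260 × 9.81 / 1000 = 12.3606 kN/m³.
Let θ = 59.5° be the plate's angle to the horizontal; measure y along the incline from where the plane meets the free surface. Vertical depth h = y·sinθ with sinθ = 0.861629.
With the apex down, the centroid sits h/3 = 2.9/3 = 0.966667 m below the base (the top edge), so y_c = 5.4 + 0.966667 = 6.36667 m and h_c = 6.36667 × 0.861629 = 5.48571 m.
A = ½ × 3.39 × 2.9 = 4.9155 m².
Resultant F = γ·h_c·A = 12.3606 × 5.48571 × 4.9155 = 333.304 kN.
I_c = b·h³/36 = 3.39 × 2.9³/36 = 2.29663 m⁴.
Centre of pressure: y_p = y_c + I_c/(y_c·A) = 6.36667 + 2.29663/(6.36667 × 4.9155) = 6.36667 + 0.0733856 = 6.44006 m along the plane.

y_p = 6.44 m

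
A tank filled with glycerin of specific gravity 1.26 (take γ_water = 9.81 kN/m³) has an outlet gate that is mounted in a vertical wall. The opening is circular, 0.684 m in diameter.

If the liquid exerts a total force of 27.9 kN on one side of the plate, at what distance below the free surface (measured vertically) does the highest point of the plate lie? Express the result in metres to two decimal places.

d_top ≈ 5.80 m

γ = 1.26 × 9.81 = 12.3606 kN/m³.
A = π(0.342)² = 0.367453 m².
From F = γ·h_c·A, the centroid depth is h_c = 27.9/(12.3606 × 0.367453) = 6.14275 m.
The centroid is at the centre, 0.342 m below the top of the plate, so the highest point sits at h_top = 6.14275 − 0.342 = 5.80075 m below the surface.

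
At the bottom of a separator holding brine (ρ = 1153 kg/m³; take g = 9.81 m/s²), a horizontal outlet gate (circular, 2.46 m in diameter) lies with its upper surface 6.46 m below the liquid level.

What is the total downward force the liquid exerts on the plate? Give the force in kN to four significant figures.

γ = ρg = 1153 × 9.81 / 1000 = 11.31093 kN/m³.
The plate is horizontal, so pressure is uniform at p = γ·h = 11.31093 × 6.46 = 73.0686 kN/m².
A = π(1.23)² = 4.75292 m².
F = p·A = 73.0686 × 4.75292 = 347.289 kN.

F ≈ 347.3 kN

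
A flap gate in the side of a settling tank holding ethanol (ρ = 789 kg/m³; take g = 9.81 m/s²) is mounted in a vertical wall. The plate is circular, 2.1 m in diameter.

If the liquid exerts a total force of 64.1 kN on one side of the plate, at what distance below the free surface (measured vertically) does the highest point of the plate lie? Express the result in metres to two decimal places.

d_top ≈ 1.34 m

γ = ρg = 789 × 9.81 / 1000 = 7.74009 kN/m³.
A = π(1.05)² = 3.46361 m².
From F = γ·h_c·A, the centroid depth is h_c = 64.1/(7.74009 × 3.46361) = 2.39102 m.
The centroid is at the centre, 1.05 m below the top of the plate, so the highest point sits at h_top = 2.39102 − 1.05 = 1.34102 m below the surface.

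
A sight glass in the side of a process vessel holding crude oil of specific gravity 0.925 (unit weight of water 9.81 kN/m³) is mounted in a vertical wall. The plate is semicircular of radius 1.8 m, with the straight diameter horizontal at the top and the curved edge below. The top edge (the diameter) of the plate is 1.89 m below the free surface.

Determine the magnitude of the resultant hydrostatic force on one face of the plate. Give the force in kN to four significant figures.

F ≈ 122.6 kN

γ = 0.925 × 9.81 = 9.07425 kN/m³.
The centroid of a semicircle lies 4r/(3π) = 0.763944 m from the diameter, here below the top edge, so the centroid depth is h_c = 1.89 + 0.763944 = 2.65394 m.
A = πr²/2 = π × 1.8²/2 = 5.08938 m².
Resultant F = γ·h_c·A = 9.07425 × 2.65394 × 5.08938 = 122.565 kN.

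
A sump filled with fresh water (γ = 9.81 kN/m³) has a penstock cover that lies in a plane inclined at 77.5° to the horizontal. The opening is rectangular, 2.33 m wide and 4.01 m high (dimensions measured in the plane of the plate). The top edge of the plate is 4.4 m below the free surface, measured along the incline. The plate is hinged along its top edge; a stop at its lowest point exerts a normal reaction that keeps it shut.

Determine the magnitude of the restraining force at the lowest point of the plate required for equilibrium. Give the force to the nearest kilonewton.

γ = 9.81 kN/m³.
Let θ = 77.5° be the plate's angle to the horizontal; measure y along the incline from where the plane meets the free surface. Vertical depth h = y·sinθ with sinθ = 0.976296.
The centroid lies 4.01/2 = 2.005 m below the top edge, so y_c = 4.4 + 2.005 = 6.405 m and h_c = 6.405 × 0.976296 = 6.25318 m.
A = 2.33 × 4.01 = 9.3433 m².
Resultant F = γ·h_c·A = 9.81 × 6.25318 × 9.3433 = 573.153 kN.
I_c = b·h³/12 = 2.33 × 4.01³/12 = 12.5201 m⁴.
Centre of pressure: y_p = y_c + I_c/(y_c·A) = 6.405 + 12.5201/(6.405 × 9.3433) = 6.405 + 0.209213 = 6.61421 m along the plane.
The resultant acts 2.005 + 0.209213 = 2.21421 m (along the plate) below the hinge at the top edge, so the moment about the hinge is M = F × 2.21421 = 573.153 × 2.21421 = 1269.08 kN·m.
A normal force at the bottom, 4.01 m from the hinge, must supply this moment: P = 1269.08/4.01 = 316.479 kN.

P ≈ 316 kN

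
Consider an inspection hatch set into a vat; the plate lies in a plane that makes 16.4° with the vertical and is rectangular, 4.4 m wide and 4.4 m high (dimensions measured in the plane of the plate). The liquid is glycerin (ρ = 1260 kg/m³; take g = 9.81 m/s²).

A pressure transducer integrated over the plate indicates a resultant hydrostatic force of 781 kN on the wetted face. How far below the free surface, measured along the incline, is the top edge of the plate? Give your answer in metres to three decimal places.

γ = ρg = 1260 × 9.81 / 1000 = 12.3606 kN/m³.
A = 4.4 × 4.4 = 19.36 m².
From F = γ·h_c·A, the centroid depth is h_c = 781/(12.3606 × 19.36) = 3.26367 m.
The plate makes 16.4° with the vertical, i.e. θ = 90° − 16.4° = 73.6° to the horizontal. Measuring y along the incline from the free-surface line, vertical depth h = y·sinθ with sinθ = 0.959314.
Along the incline, y_c = h_c/sinθ = 3.26367/0.959314 = 3.40209 m.
The centroid lies 4.4/2 = 2.2 m below the top edge, so the top edge sits at y_top = 3.40209 − 2.2 = 1.20209 m along the incline.

y_top ≈ 1.202 m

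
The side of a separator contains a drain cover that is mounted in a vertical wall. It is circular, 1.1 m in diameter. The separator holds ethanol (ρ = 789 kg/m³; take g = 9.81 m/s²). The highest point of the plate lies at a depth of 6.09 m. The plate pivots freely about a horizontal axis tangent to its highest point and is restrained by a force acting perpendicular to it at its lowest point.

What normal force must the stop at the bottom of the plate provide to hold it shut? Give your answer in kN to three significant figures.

γ = ρg = 789 × 9.81 / 1000 = 7.74009 kN/m³.
The centroid is at the centre, 0.55 m below the top of the plate, so the centroid depth is h_c = 6.09 + 0.55 = 6.64 m.
A = π(0.55)² = 0.950332 m².
Resultant F = γ·h_c·A = 7.74009 × 6.64 × 0.950332 = 48.8416 kN.
I_c = πr⁴/4 = π × 0.55⁴/4 = 0.0718688 m⁴.
Centre of pressure: y_p = y_c + I_c/(y_c·A) = 6.64 + 0.0718688/(6.64 × 0.950332) = 6.64 + 0.0113893 = 6.65139 m along the plane.
The resultant acts 0.55 + 0.0113893 = 0.561389 m (along the plate) below the hinge at the top edge, so the moment about the hinge is M = F × 0.561389 = 48.8416 × 0.561389 = 27.4191 kN·m.
A normal force at the bottom, 1.1 m from the hinge, must supply this moment: P = 27.4191/1.1 = 24.9265 kN.

P ≈ 24.9 kN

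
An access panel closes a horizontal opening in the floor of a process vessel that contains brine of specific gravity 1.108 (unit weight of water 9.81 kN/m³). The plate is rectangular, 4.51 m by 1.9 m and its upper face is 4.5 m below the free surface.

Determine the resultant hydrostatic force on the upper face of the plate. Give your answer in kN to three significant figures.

F ≈ 419 kN

γ = 1.108 × 9.81 = 10.86948 kN/m³.
The plate is horizontal, so pressure is uniform at p = γ·h = 10.86948 × 4.5 = 48.9127 kN/m².
A = 4.51 × 1.9 = 8.569 m².
F = p·A = 48.9127 × 8.569 = 419.133 kN.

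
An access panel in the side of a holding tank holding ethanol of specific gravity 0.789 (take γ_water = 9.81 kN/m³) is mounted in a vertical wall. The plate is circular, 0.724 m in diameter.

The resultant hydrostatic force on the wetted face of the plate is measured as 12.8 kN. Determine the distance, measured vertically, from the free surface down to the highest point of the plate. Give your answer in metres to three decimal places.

d_top ≈ 3.655 m

γ = 0.789 × 9.81 = 7.74009 kN/m³.
A = π(0.362)² = 0.411687 m².
From F = γ·h_c·A, the centroid depth is h_c = 12.8/(7.74009 × 0.411687) = 4.01695 m.
The centroid is at the centre, 0.362 m below the top of the plate, so the highest point sits at h_top = 4.01695 − 0.362 = 3.65495 m below the surface.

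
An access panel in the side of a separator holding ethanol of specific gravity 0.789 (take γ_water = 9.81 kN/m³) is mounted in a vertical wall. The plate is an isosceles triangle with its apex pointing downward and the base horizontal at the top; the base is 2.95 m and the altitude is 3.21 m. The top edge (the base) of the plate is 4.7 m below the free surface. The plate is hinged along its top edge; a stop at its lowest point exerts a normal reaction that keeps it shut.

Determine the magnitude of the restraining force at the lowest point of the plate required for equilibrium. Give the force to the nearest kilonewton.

γ = 0.789 × 9.81 = 7.74009 kN/m³.
With the apex down, the centroid sits h/3 = 3.21/3 = 1.07 m below the base (the top edge), so the centroid depth is h_c = 4.7 + 1.07 = 5.77 m.
A = ½ × 2.95 × 3.21 = 4.73475 m².
Resultant F = γ·h_c·A = 7.74009 × 5.77 × 4.73475 = 211.455 kN.
I_c = b·h³/36 = 2.95 × 3.21³/36 = 2.71041 m⁴.
Centre of pressure: y_p = y_c + I_c/(y_c·A) = 5.77 + 2.71041/(5.77 × 4.73475) = 5.77 + 0.0992115 = 5.86921 m along the plane.
The resultant acts 1.07 + 0.0992115 = 1.16921 m (along the plate) below the hinge at the top edge, so the moment about the hinge is M = F × 1.16921 = 211.455 × 1.16921 = 247.235 kN·m.
A normal force at the bottom, 3.21 m from the hinge, must supply this moment: P = 247.235/3.21 = 77.0202 kN.

P ≈ 77 kN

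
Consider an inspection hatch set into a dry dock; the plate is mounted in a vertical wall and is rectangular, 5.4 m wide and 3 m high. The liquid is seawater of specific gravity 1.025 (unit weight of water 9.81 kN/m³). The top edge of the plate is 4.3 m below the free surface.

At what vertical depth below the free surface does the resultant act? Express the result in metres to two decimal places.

γ = 1.025 × 9.81 = 10.05525 kN/m³.
The centroid lies 3/2 = 1.5 m below the top edge, so the centroid depth is h_c = 4.3 + 1.5 = 5.8 m.
A = 5.4 × 3 = 16.2 m².
Resultant F = γ·h_c·A = 10.05525 × 5.8 × 16.2 = 944.791 kN.
I_c = b·h³/12 = 5.4 × 3³/12 = 12.15 m⁴.
Centre of pressure: y_p = y_c + I_c/(y_c·A) = 5.8 + 12.15/(5.8 × 16.2) = 5.8 + 0.12931 = 5.92931 m along the plane.

h_p = 5.93 m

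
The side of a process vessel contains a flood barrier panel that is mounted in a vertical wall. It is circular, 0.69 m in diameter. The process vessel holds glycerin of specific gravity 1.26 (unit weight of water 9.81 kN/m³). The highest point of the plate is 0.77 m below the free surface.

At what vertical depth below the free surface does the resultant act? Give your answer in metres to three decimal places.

γ = 1.26 × 9.81 = 12.3606 kN/m³.
The centroid is at the centre, 0.345 m below the top of the plate, so the centroid depth is h_c = 0.77 + 0.345 = 1.115 m.
A = π(0.345)² = 0.373928 m².
Resultant F = γ·h_c·A = 12.3606 × 1.115 × 0.373928 = 5.1535 kN.
I_c = πr⁴/4 = π × 0.345⁴/4 = 0.0111267 m⁴.
Centre of pressure: y_p = y_c + I_c/(y_c·A) = 1.115 + 0.0111267/(1.115 × 0.373928) = 1.115 + 0.0266872 = 1.14169 m along the plane.

h_p = 1.142 m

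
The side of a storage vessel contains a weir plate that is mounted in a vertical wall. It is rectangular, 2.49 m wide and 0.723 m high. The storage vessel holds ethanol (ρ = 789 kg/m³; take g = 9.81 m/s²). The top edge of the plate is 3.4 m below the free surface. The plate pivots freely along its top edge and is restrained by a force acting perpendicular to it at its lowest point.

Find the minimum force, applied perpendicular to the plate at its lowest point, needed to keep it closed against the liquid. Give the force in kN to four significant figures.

P ≈ 27.05 kN

γ = ρg = 789 × 9.81 / 1000 = 7.74009 kN/m³.
The centroid lies 0.723/2 = 0.3615 m below the top edge, so the centroid depth is h_c = 3.4 + 0.3615 = 3.7615 m.
A = 2.49 × 0.723 = 1.80027 m².
Resultant F = γ·h_c·A = 7.74009 × 3.7615 × 1.80027 = 52.4137 kN.
I_c = b·h³/12 = 2.49 × 0.723³/12 = 0.0784211 m⁴.
Centre of pressure: y_p = y_c + I_c/(y_c·A) = 3.7615 + 0.0784211/(3.7615 × 1.80027) = 3.7615 + 0.0115807 = 3.77308 m along the plane.
The resultant acts 0.3615 + 0.0115807 = 0.373081 m (along the plate) below the hinge at the top edge, so the moment about the hinge is M = F × 0.373081 = 52.4137 × 0.373081 = 19.5546 kN·m.
A normal force at the bottom, 0.723 m from the hinge, must supply this moment: P = 19.5546/0.723 = 27.0465 kN.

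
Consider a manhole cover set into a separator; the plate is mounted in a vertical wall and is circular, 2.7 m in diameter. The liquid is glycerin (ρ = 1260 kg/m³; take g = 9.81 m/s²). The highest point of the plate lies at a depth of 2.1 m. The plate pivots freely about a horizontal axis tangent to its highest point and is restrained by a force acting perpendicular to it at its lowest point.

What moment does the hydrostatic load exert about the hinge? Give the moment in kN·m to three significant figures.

γ = ρg = 1260 × 9.81 / 1000 = 12.3606 kN/m³.
The centroid is at the centre, 1.35 m below the top of the plate, so the centroid depth is h_c = 2.1 + 1.35 = 3.45 m.
A = π(1.35)² = 5.72555 m².
Resultant F = γ·h_c·A = 12.3606 × 3.45 × 5.72555 = 244.161 kN.
I_c = πr⁴/4 = π × 1.35⁴/4 = 2.6087 m⁴.
Centre of pressure: y_p = y_c + I_c/(y_c·A) = 3.45 + 2.6087/(3.45 × 5.72555) = 3.45 + 0.132065 = 3.58207 m along the plane.
The resultant acts 1.35 + 0.132065 = 1.48206 m (along the plate) below the hinge at the top edge, so the moment about the hinge is M = F × 1.48206 = 244.161 × 1.48206 = 361.861 kN·m.

M ≈ 362 kN·m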